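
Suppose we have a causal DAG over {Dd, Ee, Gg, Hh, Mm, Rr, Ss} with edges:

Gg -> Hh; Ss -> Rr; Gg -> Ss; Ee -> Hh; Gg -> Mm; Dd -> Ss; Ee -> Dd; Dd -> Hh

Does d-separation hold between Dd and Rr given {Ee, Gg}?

No

Enumerating the 3 paths from Dd to Rr and testing each for blocking by {Ee, Gg}:
Path 1: Dd ← Ee → Hh ← Gg → Ss → Rr
  Ee is a fork here and Ee is conditioned on, so the path is blocked at Ee.
Path 2: Dd → Hh ← Gg → Ss → Rr
  Hh is a collider here and neither Hh nor any of its descendants is conditioned on, so the collider stays closed — the path is blocked at Hh.
Path 3: Dd → Ss → Rr
  Ss is a chain and Ss is not conditioned on — no node blocks this path, so it is active.
Since the path Dd → Ss → Rr is active, Dd and Rr are not d-separated given {Ee, Gg}.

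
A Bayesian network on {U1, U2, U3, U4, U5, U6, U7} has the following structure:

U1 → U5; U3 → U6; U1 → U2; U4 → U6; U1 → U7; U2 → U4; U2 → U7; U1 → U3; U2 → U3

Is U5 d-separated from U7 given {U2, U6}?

4 paths connect U5 and U7; each must be blocked for d-separation to hold:
Path 1: U5 ← U1 → U7
  U1 is a fork and U1 is not conditioned on — no node blocks this path, so it is active.
Path 2: U5 ← U1 → U2 → U7
  U2 is a chain here and U2 is conditioned on, so the path is blocked at U2.
Path 3: U5 ← U1 → U3 → U6 ← U4 ← U2 → U7
  U2 is a fork here and U2 is conditioned on, so the path is blocked at U2.
Path 4: U5 ← U1 → U3 ← U2 → U7
  U2 is a fork here and U2 is conditioned on, so the path is blocked at U2.
Since the path U5 ← U1 → U7 is active, U5 and U7 are not d-separated given {U2, U6}.

No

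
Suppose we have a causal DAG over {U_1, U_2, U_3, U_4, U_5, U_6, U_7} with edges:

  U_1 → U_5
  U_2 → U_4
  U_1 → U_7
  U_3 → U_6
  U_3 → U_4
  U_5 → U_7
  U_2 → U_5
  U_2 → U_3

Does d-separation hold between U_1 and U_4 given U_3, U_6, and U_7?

Enumerating the 4 paths from U_1 to U_4 and testing each for blocking by {U_3, U_6, U_7}:
  1. U_1 → U_5 ← U_2 → U_3 → U_4 — U_5:collider[open]; U_2:fork[open]; U_3:chain[blocks] ⇒ blocked
  2. U_1 → U_5 ← U_2 → U_4 — U_5:collider[open]; U_2:fork[open] ⇒ active
  3. U_1 → U_7 ← U_5 ← U_2 → U_3 → U_4 — U_7:collider[open]; U_5:chain[open]; U_2:fork[open]; U_3:chain[blocks] ⇒ blocked
  4. U_1 → U_7 ← U_5 ← U_2 → U_4 — U_7:collider[open]; U_5:chain[open]; U_2:fork[open] ⇒ active
Since the path U_1 → U_5 ← U_2 → U_4 is active, U_1 and U_4 are not d-separated given {U_3, U_6, U_7}.

No — U_1 and U_4 are not d-separated given {U_3, U_6, U_7}.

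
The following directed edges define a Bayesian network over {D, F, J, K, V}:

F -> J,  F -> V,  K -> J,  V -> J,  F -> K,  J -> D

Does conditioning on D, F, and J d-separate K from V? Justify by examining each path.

No

We examine all 4 paths between K and V:
Path 1: K → J ← V
  J is a collider and J is conditioned on, which opens it — no node blocks this path, so it is active.
Path 2: K → J ← F → V
  F is a fork here and F is conditioned on, so the path is blocked at F.
Path 3: K ← F → V
  F is a fork here and F is conditioned on, so the path is blocked at F.
Path 4: K ← F → J ← V
  F is a fork here and F is conditioned on, so the path is blocked at F.
Because an active path exists, K and V are not d-separated.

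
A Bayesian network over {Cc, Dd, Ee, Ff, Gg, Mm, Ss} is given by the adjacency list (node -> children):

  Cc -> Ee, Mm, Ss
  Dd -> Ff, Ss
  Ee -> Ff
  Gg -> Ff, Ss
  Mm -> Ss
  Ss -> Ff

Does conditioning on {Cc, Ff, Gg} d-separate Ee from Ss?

There are 5 undirected paths between Ee and Ss; checking each against the conditioning set {Cc, Ff, Gg}:
Path 1: Ee → Ff ← Ss
  Ff is a collider and Ff is conditioned on, which opens it — no node blocks this path, so it is active.
Path 2: Ee → Ff ← Dd → Ss
  Ff is a collider and Ff is conditioned on, which opens it; Dd is a fork and Dd is not conditioned on — no node blocks this path, so it is active.
Path 3: Ee → Ff ← Gg → Ss
  Gg is a fork here and Gg is conditioned on, so the path is blocked at Gg.
Path 4: Ee ← Cc → Ss
  Cc is a fork here and Cc is conditioned on, so the path is blocked at Cc.
Path 5: Ee ← Cc → Mm → Ss
  Cc is a fork here and Cc is conditioned on, so the path is blocked at Cc.
At least one path is unblocked, so d-separation fails.

No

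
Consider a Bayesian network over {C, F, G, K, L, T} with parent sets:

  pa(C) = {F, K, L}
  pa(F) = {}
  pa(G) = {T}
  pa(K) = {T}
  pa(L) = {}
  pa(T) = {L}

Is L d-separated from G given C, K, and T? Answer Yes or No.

2 paths connect L and G; each must be blocked for d-separation to hold:
  1. L → C ← K ← T → G — C:collider[open]; K:chain[blocks]; T:fork[blocks] ⇒ blocked
  2. L → T → G — T:chain[blocks] ⇒ blocked
All paths are blocked; L ⊥ G | {C, K, T} holds.

Yes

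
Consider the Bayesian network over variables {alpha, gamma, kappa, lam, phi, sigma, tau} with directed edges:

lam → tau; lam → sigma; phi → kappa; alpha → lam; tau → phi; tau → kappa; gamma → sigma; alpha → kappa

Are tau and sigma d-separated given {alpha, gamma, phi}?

No

There are 3 undirected paths between tau and sigma; checking each against the conditioning set {alpha, gamma, phi}:
  1. tau → phi → kappa ← alpha → lam → sigma — phi:chain[blocks]; kappa:collider[blocks]; alpha:fork[blocks]; lam:chain[open] ⇒ blocked
  2. tau → kappa ← alpha → lam → sigma — kappa:collider[blocks]; alpha:fork[blocks]; lam:chain[open] ⇒ blocked
  3. tau ← lam → sigma — lam:fork[open] ⇒ active
Since the path tau ← lam → sigma is active, tau and sigma are not d-separated given {alpha, gamma, phi}.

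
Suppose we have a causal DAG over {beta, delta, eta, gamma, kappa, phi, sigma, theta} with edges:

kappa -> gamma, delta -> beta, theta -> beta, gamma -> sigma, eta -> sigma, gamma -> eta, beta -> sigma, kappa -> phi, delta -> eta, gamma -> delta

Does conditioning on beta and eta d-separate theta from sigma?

We examine all 5 paths between theta and sigma:
Path 1: theta → beta → sigma
  beta is a chain here and beta is conditioned on, so the path is blocked at beta.
Path 2: theta → beta ← delta ← gamma → sigma
  beta is a collider and beta is conditioned on, which opens it; delta is a chain and delta is not conditioned on; gamma is a fork and gamma is not conditioned on — no node blocks this path, so it is active.
Path 3: theta → beta ← delta ← gamma → eta → sigma
  eta is a chain here and eta is conditioned on, so the path is blocked at eta.
Path 4: theta → beta ← delta → eta → sigma
  eta is a chain here and eta is conditioned on, so the path is blocked at eta.
Path 5: theta → beta ← delta → eta ← gamma → sigma
  beta is a collider and beta is conditioned on, which opens it; delta is a fork and delta is not conditioned on; eta is a collider and eta is conditioned on, which opens it; gamma is a fork and gamma is not conditioned on — no node blocks this path, so it is active.
Since the path theta → beta ← delta ← gamma → sigma is active, theta and sigma are not d-separated given {beta, eta}.

No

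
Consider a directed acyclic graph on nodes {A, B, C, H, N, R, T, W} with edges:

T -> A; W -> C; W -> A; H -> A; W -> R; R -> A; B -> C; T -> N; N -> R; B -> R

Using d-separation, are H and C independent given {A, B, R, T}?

No

We examine all 6 paths between H and C:
Path 1: H → A ← T → N → R ← B → C
  T is a fork here and T is conditioned on, so the path is blocked at T.
Path 2: H → A ← T → N → R ← W → C
  T is a fork here and T is conditioned on, so the path is blocked at T.
Path 3: H → A ← R ← B → C
  R is a chain here and R is conditioned on, so the path is blocked at R.
Path 4: H → A ← R ← W → C
  R is a chain here and R is conditioned on, so the path is blocked at R.
Path 5: H → A ← W → C
  A is a collider and A is conditioned on, which opens it; W is a fork and W is not conditioned on — no node blocks this path, so it is active.
Path 6: H → A ← W → R ← B → C
  B is a fork here and B is conditioned on, so the path is blocked at B.
Since the path H → A ← W → C is active, H and C are not d-separated given {A, B, R, T}.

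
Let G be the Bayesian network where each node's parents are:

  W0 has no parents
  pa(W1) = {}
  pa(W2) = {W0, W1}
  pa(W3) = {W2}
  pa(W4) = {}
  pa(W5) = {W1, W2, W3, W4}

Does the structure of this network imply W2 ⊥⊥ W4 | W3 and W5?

No — W2 and W4 are not d-separated given {W3, W5}.

3 paths connect W2 and W4; each must be blocked for d-separation to hold:
Path 1: W2 → W3 → W5 ← W4
  W3 is a chain here and W3 is conditioned on, so the path is blocked at W3.
Path 2: W2 → W5 ← W4
  W5 is a collider and W5 is conditioned on, which opens it — no node blocks this path, so it is active.
Path 3: W2 ← W1 → W5 ← W4
  W1 is a fork and W1 is not conditioned on; W5 is a collider and W5 is conditioned on, which opens it — no node blocks this path, so it is active.
Since the path W2 → W5 ← W4 is active, W2 and W4 are not d-separated given {W3, W5}.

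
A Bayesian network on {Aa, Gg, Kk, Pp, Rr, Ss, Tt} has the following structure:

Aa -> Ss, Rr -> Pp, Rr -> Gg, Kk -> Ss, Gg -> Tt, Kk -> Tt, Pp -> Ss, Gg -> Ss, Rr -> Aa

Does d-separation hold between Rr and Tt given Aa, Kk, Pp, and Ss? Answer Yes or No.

No — Rr and Tt are not d-separated given {Aa, Kk, Pp, Ss}.

We examine all 6 paths between Rr and Tt:
  1. Rr → Gg → Tt — Gg:chain[open] ⇒ active
  2. Rr → Gg → Ss ← Kk → Tt — Gg:chain[open]; Ss:collider[open]; Kk:fork[blocks] ⇒ blocked
  3. Rr → Aa → Ss ← Gg → Tt — Aa:chain[blocks]; Ss:collider[open]; Gg:fork[open] ⇒ blocked
  4. Rr → Aa → Ss ← Kk → Tt — Aa:chain[blocks]; Ss:collider[open]; Kk:fork[blocks] ⇒ blocked
  5. Rr → Pp → Ss ← Gg → Tt — Pp:chain[blocks]; Ss:collider[open]; Gg:fork[open] ⇒ blocked
  6. Rr → Pp → Ss ← Kk → Tt — Pp:chain[blocks]; Ss:collider[open]; Kk:fork[blocks] ⇒ blocked
At least one path is unblocked, so d-separation fails.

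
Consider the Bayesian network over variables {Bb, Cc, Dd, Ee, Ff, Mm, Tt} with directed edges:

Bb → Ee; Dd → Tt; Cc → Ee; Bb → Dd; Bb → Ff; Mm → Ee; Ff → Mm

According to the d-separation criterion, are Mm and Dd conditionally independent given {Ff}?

Yes

There are 2 undirected paths between Mm and Dd; checking each against the conditioning set {Ff}:
Path 1: Mm ← Ff ← Bb → Dd
  Ff is a chain here and Ff is conditioned on, so the path is blocked at Ff.
Path 2: Mm → Ee ← Bb → Dd
  Ee is a collider here and neither Ee nor any of its descendants is conditioned on, so the collider stays closed — the path is blocked at Ee.
All paths are blocked; Mm ⊥ Dd | {Ff} holds.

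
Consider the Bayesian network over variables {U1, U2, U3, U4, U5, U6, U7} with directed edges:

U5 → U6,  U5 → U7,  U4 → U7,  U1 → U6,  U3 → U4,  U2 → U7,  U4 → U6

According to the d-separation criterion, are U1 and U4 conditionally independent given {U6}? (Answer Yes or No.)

No

2 paths connect U1 and U4; each must be blocked for d-separation to hold:
Path 1: U1 → U6 ← U5 → U7 ← U4
  U7 is a collider here and neither U7 nor any of its descendants is conditioned on, so the collider stays closed — the path is blocked at U7.
Path 2: U1 → U6 ← U4
  U6 is a collider and U6 is conditioned on, which opens it — no node blocks this path, so it is active.
Because an active path exists, U1 and U4 are not d-separated.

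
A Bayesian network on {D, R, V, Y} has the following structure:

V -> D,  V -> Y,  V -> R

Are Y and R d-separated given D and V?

There is one path between Y and R:
  1. Y ← V → R — V:fork[blocks] ⇒ blocked
Every path is blocked, so Y and R are d-separated given {D, V}.

Yes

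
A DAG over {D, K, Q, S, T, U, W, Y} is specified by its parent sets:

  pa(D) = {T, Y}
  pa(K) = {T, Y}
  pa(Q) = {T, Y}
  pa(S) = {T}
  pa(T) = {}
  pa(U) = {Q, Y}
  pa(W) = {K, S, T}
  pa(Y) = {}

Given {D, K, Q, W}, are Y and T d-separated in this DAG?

No — Y and T are not d-separated given {D, K, Q, W}.

6 paths connect Y and T; each must be blocked for d-separation to hold:
Path 1: Y → D ← T
  D is a collider and D is conditioned on, which opens it — no node blocks this path, so it is active.
Path 2: Y → K → W ← T
  K is a chain here and K is conditioned on, so the path is blocked at K.
Path 3: Y → K → W ← S ← T
  K is a chain here and K is conditioned on, so the path is blocked at K.
Path 4: Y → K ← T
  K is a collider and K is conditioned on, which opens it — no node blocks this path, so it is active.
Path 5: Y → U ← Q ← T
  U is a collider here and neither U nor any of its descendants is conditioned on, so the collider stays closed — the path is blocked at U.
Path 6: Y → Q ← T
  Q is a collider and Q is conditioned on, which opens it — no node blocks this path, so it is active.
Because an active path exists, Y and T are not d-separated.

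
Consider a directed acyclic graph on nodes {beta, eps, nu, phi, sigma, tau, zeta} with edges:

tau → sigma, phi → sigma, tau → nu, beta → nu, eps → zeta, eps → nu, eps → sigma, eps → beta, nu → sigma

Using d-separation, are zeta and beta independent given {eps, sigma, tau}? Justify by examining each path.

4 paths connect zeta and beta; each must be blocked for d-separation to hold:
Path 1: zeta ← eps → nu ← beta
  eps is a fork here and eps is conditioned on, so the path is blocked at eps.
Path 2: zeta ← eps → beta
  eps is a fork here and eps is conditioned on, so the path is blocked at eps.
Path 3: zeta ← eps → sigma ← nu ← beta
  eps is a fork here and eps is conditioned on, so the path is blocked at eps.
Path 4: zeta ← eps → sigma ← tau → nu ← beta
  eps is a fork here and eps is conditioned on, so the path is blocked at eps.
All paths are blocked; zeta ⊥ beta | {eps, sigma, tau} holds.

Yes — zeta and beta are d-separated given {eps, sigma, tau}.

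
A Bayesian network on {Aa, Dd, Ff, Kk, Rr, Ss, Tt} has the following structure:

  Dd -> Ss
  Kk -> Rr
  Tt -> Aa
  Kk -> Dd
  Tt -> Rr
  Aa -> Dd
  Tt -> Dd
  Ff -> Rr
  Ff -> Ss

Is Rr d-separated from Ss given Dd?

We examine all 4 paths between Rr and Ss:
Path 1: Rr ← Kk → Dd → Ss
  Dd is a chain here and Dd is conditioned on, so the path is blocked at Dd.
Path 2: Rr ← Tt → Dd → Ss
  Dd is a chain here and Dd is conditioned on, so the path is blocked at Dd.
Path 3: Rr ← Tt → Aa → Dd → Ss
  Dd is a chain here and Dd is conditioned on, so the path is blocked at Dd.
Path 4: Rr ← Ff → Ss
  Ff is a fork and Ff is not conditioned on — no node blocks this path, so it is active.
At least one path is unblocked, so d-separation fails.

No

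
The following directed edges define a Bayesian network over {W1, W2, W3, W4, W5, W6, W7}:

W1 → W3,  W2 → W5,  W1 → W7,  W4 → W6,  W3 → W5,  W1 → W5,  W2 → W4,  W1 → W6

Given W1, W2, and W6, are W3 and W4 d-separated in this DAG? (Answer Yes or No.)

Yes

Enumerating the 4 paths from W3 to W4 and testing each for blocking by {W1, W2, W6}:
Path 1: W3 → W5 ← W1 → W6 ← W4
  W5 is a collider here and neither W5 nor any of its descendants is conditioned on, so the collider stays closed — the path is blocked at W5.
Path 2: W3 → W5 ← W2 → W4
  W5 is a collider here and neither W5 nor any of its descendants is conditioned on, so the collider stays closed — the path is blocked at W5.
Path 3: W3 ← W1 → W5 ← W2 → W4
  W1 is a fork here and W1 is conditioned on, so the path is blocked at W1.
Path 4: W3 ← W1 → W6 ← W4
  W1 is a fork here and W1 is conditioned on, so the path is blocked at W1.
Every path is blocked, so W3 and W4 are d-separated given {W1, W2, W6}.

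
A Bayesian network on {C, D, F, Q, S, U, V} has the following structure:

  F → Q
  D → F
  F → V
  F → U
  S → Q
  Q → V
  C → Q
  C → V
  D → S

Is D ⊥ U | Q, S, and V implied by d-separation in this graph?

No

We examine all 4 paths between D and U:
Path 1: D → S → Q ← F → U
  S is a chain here and S is conditioned on, so the path is blocked at S.
Path 2: D → S → Q → V ← F → U
  S is a chain here and S is conditioned on, so the path is blocked at S.
Path 3: D → S → Q ← C → V ← F → U
  S is a chain here and S is conditioned on, so the path is blocked at S.
Path 4: D → F → U
  F is a chain and F is not conditioned on — no node blocks this path, so it is active.
Because an active path exists, D and U are not d-separated.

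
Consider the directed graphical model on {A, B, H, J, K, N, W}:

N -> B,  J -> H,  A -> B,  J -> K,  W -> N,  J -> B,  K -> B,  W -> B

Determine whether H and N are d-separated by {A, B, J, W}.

4 paths connect H and N; each must be blocked for d-separation to hold:
  1. H ← J → B ← W → N — J:fork[blocks]; B:collider[open]; W:fork[blocks] ⇒ blocked
  2. H ← J → B ← N — J:fork[blocks]; B:collider[open] ⇒ blocked
  3. H ← J → K → B ← W → N — J:fork[blocks]; K:chain[open]; B:collider[open]; W:fork[blocks] ⇒ blocked
  4. H ← J → K → B ← N — J:fork[blocks]; K:chain[open]; B:collider[open] ⇒ blocked
Every path is blocked, so H and N are d-separated given {A, B, J, W}.

Yes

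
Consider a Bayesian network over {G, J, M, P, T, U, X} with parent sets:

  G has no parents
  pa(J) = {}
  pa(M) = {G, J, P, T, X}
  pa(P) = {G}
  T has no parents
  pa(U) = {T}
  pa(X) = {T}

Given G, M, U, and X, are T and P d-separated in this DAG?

No — T and P are not d-separated given {G, M, U, X}.

There are 4 undirected paths between T and P; checking each against the conditioning set {G, M, U, X}:
  1. T → X → M ← G → P — X:chain[blocks]; M:collider[open]; G:fork[blocks] ⇒ blocked
  2. T → X → M ← P — X:chain[blocks]; M:collider[open] ⇒ blocked
  3. T → M ← G → P — M:collider[open]; G:fork[blocks] ⇒ blocked
  4. T → M ← P — M:collider[open] ⇒ active
Since the path T → M ← P is active, T and P are not d-separated given {G, M, U, X}.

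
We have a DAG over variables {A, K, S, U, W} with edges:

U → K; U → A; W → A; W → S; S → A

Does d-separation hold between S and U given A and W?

Enumerating the 2 paths from S to U and testing each for blocking by {A, W}:
  1. S → A ← U — A:collider[open] ⇒ active
  2. S ← W → A ← U — W:fork[blocks]; A:collider[open] ⇒ blocked
Since the path S → A ← U is active, S and U are not d-separated given {A, W}.

No — S and U are not d-separated given {A, W}.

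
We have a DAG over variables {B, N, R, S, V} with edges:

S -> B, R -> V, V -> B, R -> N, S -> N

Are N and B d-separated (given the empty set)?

No

Enumerating the 2 paths from N to B and testing each for blocking by ∅:
  1. N ← R → V → B — R:fork[open]; V:chain[open] ⇒ active
  2. N ← S → B — S:fork[open] ⇒ active
At least one path is unblocked, so d-separation fails.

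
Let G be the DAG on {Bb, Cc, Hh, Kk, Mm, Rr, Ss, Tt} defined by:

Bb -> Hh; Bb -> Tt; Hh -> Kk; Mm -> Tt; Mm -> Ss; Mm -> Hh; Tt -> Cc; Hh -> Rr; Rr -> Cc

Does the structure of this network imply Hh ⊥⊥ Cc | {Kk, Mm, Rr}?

No

Enumerating the 3 paths from Hh to Cc and testing each for blocking by {Kk, Mm, Rr}:
Path 1: Hh ← Mm → Tt → Cc
  Mm is a fork here and Mm is conditioned on, so the path is blocked at Mm.
Path 2: Hh ← Bb → Tt → Cc
  Bb is a fork and Bb is not conditioned on; Tt is a chain and Tt is not conditioned on — no node blocks this path, so it is active.
Path 3: Hh → Rr → Cc
  Rr is a chain here and Rr is conditioned on, so the path is blocked at Rr.
Since the path Hh ← Bb → Tt → Cc is active, Hh and Cc are not d-separated given {Kk, Mm, Rr}.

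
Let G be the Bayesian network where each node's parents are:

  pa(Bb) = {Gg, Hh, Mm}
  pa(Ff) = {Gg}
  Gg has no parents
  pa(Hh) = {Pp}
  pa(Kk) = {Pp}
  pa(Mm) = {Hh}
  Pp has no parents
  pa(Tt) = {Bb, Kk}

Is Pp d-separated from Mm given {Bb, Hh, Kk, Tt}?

Enumerating the 4 paths from Pp to Mm and testing each for blocking by {Bb, Hh, Kk, Tt}:
Path 1: Pp → Kk → Tt ← Bb ← Mm
  Kk is a chain here and Kk is conditioned on, so the path is blocked at Kk.
Path 2: Pp → Kk → Tt ← Bb ← Hh → Mm
  Kk is a chain here and Kk is conditioned on, so the path is blocked at Kk.
Path 3: Pp → Hh → Bb ← Mm
  Hh is a chain here and Hh is conditioned on, so the path is blocked at Hh.
Path 4: Pp → Hh → Mm
  Hh is a chain here and Hh is conditioned on, so the path is blocked at Hh.
Since every path is blocked, d-separation holds.

Yes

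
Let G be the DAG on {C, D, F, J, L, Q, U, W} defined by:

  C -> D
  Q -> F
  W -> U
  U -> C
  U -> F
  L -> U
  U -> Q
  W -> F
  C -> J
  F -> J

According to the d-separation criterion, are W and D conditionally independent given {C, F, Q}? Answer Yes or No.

Yes

We examine all 6 paths between W and D:
  1. W → U → F → J ← C → D — U:chain[open]; F:chain[blocks]; J:collider[blocks]; C:fork[blocks] ⇒ blocked
  2. W → U → Q → F → J ← C → D — U:chain[open]; Q:chain[blocks]; F:chain[blocks]; J:collider[blocks]; C:fork[blocks] ⇒ blocked
  3. W → U → C → D — U:chain[open]; C:chain[blocks] ⇒ blocked
  4. W → F ← U → C → D — F:collider[open]; U:fork[open]; C:chain[blocks] ⇒ blocked
  5. W → F → J ← C → D — F:chain[blocks]; J:collider[blocks]; C:fork[blocks] ⇒ blocked
  6. W → F ← Q ← U → C → D — F:collider[open]; Q:chain[blocks]; U:fork[open]; C:chain[blocks] ⇒ blocked
All paths are blocked; W ⊥ D | {C, F, Q} holds.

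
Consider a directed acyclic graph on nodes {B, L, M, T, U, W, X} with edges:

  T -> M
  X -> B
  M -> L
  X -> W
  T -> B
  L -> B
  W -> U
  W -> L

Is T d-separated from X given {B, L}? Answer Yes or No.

No — T and X are not d-separated given {B, L}.

There are 4 undirected paths between T and X; checking each against the conditioning set {B, L}:
Path 1: T → B ← L ← W ← X
  L is a chain here and L is conditioned on, so the path is blocked at L.
Path 2: T → B ← X
  B is a collider and B is conditioned on, which opens it — no node blocks this path, so it is active.
Path 3: T → M → L → B ← X
  L is a chain here and L is conditioned on, so the path is blocked at L.
Path 4: T → M → L ← W ← X
  M is a chain and M is not conditioned on; L is a collider and L is conditioned on, which opens it; W is a chain and W is not conditioned on — no node blocks this path, so it is active.
Since the path T → B ← X is active, T and X are not d-separated given {B, L}.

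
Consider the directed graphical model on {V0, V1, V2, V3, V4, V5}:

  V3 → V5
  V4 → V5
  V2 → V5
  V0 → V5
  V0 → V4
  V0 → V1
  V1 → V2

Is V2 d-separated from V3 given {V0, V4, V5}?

No

There are 3 undirected paths between V2 and V3; checking each against the conditioning set {V0, V4, V5}:
Path 1: V2 ← V1 ← V0 → V4 → V5 ← V3
  V0 is a fork here and V0 is conditioned on, so the path is blocked at V0.
Path 2: V2 ← V1 ← V0 → V5 ← V3
  V0 is a fork here and V0 is conditioned on, so the path is blocked at V0.
Path 3: V2 → V5 ← V3
  V5 is a collider and V5 is conditioned on, which opens it — no node blocks this path, so it is active.
At least one path is unblocked, so d-separation fails.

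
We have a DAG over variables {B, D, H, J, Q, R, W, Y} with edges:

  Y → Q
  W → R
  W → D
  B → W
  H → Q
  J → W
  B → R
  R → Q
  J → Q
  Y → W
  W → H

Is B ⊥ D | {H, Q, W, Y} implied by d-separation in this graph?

Enumerating the 5 paths from B to D and testing each for blocking by {H, Q, W, Y}:
Path 1: B → R ← W → D
  W is a fork here and W is conditioned on, so the path is blocked at W.
Path 2: B → R → Q ← Y → W → D
  Y is a fork here and Y is conditioned on, so the path is blocked at Y.
Path 3: B → R → Q ← H ← W → D
  H is a chain here and H is conditioned on, so the path is blocked at H.
Path 4: B → R → Q ← J → W → D
  W is a chain here and W is conditioned on, so the path is blocked at W.
Path 5: B → W → D
  W is a chain here and W is conditioned on, so the path is blocked at W.
Since every path is blocked, d-separation holds.

Yes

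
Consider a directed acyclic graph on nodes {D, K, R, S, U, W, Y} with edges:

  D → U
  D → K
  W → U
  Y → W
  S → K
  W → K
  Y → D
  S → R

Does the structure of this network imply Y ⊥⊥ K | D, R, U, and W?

We examine all 4 paths between Y and K:
  1. Y → D → K — D:chain[blocks] ⇒ blocked
  2. Y → D → U ← W → K — D:chain[blocks]; U:collider[open]; W:fork[blocks] ⇒ blocked
  3. Y → W → K — W:chain[blocks] ⇒ blocked
  4. Y → W → U ← D → K — W:chain[blocks]; U:collider[open]; D:fork[blocks] ⇒ blocked
All paths are blocked; Y ⊥ K | {D, R, U, W} holds.

Yes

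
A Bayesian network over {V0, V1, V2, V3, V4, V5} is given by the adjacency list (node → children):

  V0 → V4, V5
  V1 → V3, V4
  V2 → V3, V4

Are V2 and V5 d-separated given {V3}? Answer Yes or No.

2 paths connect V2 and V5; each must be blocked for d-separation to hold:
Path 1: V2 → V4 ← V0 → V5
  V4 is a collider here and neither V4 nor any of its descendants is conditioned on, so the collider stays closed — the path is blocked at V4.
Path 2: V2 → V3 ← V1 → V4 ← V0 → V5
  V4 is a collider here and neither V4 nor any of its descendants is conditioned on, so the collider stays closed — the path is blocked at V4.
All paths are blocked; V2 ⊥ V5 | {V3} holds.

Yes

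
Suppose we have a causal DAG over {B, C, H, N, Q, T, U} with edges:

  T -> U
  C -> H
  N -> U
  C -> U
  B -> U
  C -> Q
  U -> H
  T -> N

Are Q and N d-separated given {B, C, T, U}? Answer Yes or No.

4 paths connect Q and N; each must be blocked for d-separation to hold:
Path 1: Q ← C → U ← N
  C is a fork here and C is conditioned on, so the path is blocked at C.
Path 2: Q ← C → U ← T → N
  C is a fork here and C is conditioned on, so the path is blocked at C.
Path 3: Q ← C → H ← U ← N
  C is a fork here and C is conditioned on, so the path is blocked at C.
Path 4: Q ← C → H ← U ← T → N
  C is a fork here and C is conditioned on, so the path is blocked at C.
Since every path is blocked, d-separation holds.

Yes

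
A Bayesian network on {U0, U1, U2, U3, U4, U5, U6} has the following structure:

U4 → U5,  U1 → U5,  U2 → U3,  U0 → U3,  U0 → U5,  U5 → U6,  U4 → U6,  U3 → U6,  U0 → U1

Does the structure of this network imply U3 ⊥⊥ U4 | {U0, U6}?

No

6 paths connect U3 and U4; each must be blocked for d-separation to hold:
  1. U3 → U6 ← U5 ← U4 — U6:collider[open]; U5:chain[open] ⇒ active
  2. U3 → U6 ← U4 — U6:collider[open] ⇒ active
  3. U3 ← U0 → U5 ← U4 — U0:fork[blocks]; U5:collider[open] ⇒ blocked
  4. U3 ← U0 → U5 → U6 ← U4 — U0:fork[blocks]; U5:chain[open]; U6:collider[open] ⇒ blocked
  5. U3 ← U0 → U1 → U5 ← U4 — U0:fork[blocks]; U1:chain[open]; U5:collider[open] ⇒ blocked
  6. U3 ← U0 → U1 → U5 → U6 ← U4 — U0:fork[blocks]; U1:chain[open]; U5:chain[open]; U6:collider[open] ⇒ blocked
Since the path U3 → U6 ← U5 ← U4 is active, U3 and U4 are not d-separated given {U0, U6}.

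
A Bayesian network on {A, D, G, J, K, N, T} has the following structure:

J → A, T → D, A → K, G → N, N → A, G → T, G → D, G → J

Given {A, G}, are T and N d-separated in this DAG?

Yes

There are 4 undirected paths between T and N; checking each against the conditioning set {A, G}:
Path 1: T ← G → J → A ← N
  G is a fork here and G is conditioned on, so the path is blocked at G.
Path 2: T ← G → N
  G is a fork here and G is conditioned on, so the path is blocked at G.
Path 3: T → D ← G → J → A ← N
  D is a collider here and neither D nor any of its descendants is conditioned on, so the collider stays closed — the path is blocked at D.
Path 4: T → D ← G → N
  D is a collider here and neither D nor any of its descendants is conditioned on, so the collider stays closed — the path is blocked at D.
All paths are blocked; T ⊥ N | {A, G} holds.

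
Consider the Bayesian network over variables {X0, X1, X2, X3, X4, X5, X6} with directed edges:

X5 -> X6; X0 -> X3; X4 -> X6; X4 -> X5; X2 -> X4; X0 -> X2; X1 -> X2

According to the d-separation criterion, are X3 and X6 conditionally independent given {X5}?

No

We examine all 2 paths between X3 and X6:
  1. X3 ← X0 → X2 → X4 → X5 → X6 — X0:fork[open]; X2:chain[open]; X4:chain[open]; X5:chain[blocks] ⇒ blocked
  2. X3 ← X0 → X2 → X4 → X6 — X0:fork[open]; X2:chain[open]; X4:chain[open] ⇒ active
Because an active path exists, X3 and X6 are not d-separated.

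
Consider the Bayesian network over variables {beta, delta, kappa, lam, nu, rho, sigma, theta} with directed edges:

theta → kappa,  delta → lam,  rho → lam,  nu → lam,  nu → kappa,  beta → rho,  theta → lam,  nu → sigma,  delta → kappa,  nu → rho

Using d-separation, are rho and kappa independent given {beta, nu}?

Yes

6 paths connect rho and kappa; each must be blocked for d-separation to hold:
  1. rho ← nu → kappa — nu:fork[blocks] ⇒ blocked
  2. rho ← nu → lam ← theta → kappa — nu:fork[blocks]; lam:collider[blocks]; theta:fork[open] ⇒ blocked
  3. rho ← nu → lam ← delta → kappa — nu:fork[blocks]; lam:collider[blocks]; delta:fork[open] ⇒ blocked
  4. rho → lam ← theta → kappa — lam:collider[blocks]; theta:fork[open] ⇒ blocked
  5. rho → lam ← nu → kappa — lam:collider[blocks]; nu:fork[blocks] ⇒ blocked
  6. rho → lam ← delta → kappa — lam:collider[blocks]; delta:fork[open] ⇒ blocked
All paths are blocked; rho ⊥ kappa | {beta, nu} holds.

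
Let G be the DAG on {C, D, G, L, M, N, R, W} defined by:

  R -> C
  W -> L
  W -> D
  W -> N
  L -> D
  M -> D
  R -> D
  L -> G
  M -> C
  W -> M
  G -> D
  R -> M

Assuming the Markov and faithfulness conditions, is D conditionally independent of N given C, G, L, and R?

There are 6 undirected paths between D and N; checking each against the conditioning set {C, G, L, R}:
  1. D ← W → N — W:fork[open] ⇒ active
  2. D ← L ← W → N — L:chain[blocks]; W:fork[open] ⇒ blocked
  3. D ← G ← L ← W → N — G:chain[blocks]; L:chain[blocks]; W:fork[open] ⇒ blocked
  4. D ← M ← W → N — M:chain[open]; W:fork[open] ⇒ active
  5. D ← R → C ← M ← W → N — R:fork[blocks]; C:collider[open]; M:chain[open]; W:fork[open] ⇒ blocked
  6. D ← R → M ← W → N — R:fork[blocks]; M:collider[open]; W:fork[open] ⇒ blocked
Because an active path exists, D and N are not d-separated.

No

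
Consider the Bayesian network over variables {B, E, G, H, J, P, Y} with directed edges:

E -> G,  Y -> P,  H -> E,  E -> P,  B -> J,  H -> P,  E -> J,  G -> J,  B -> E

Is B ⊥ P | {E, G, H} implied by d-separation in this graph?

There are 6 undirected paths between B and P; checking each against the conditioning set {E, G, H}:
  1. B → E ← H → P — E:collider[open]; H:fork[blocks] ⇒ blocked
  2. B → E → P — E:chain[blocks] ⇒ blocked
  3. B → J ← G ← E ← H → P — J:collider[blocks]; G:chain[blocks]; E:chain[blocks]; H:fork[blocks] ⇒ blocked
  4. B → J ← G ← E → P — J:collider[blocks]; G:chain[blocks]; E:fork[blocks] ⇒ blocked
  5. B → J ← E ← H → P — J:collider[blocks]; E:chain[blocks]; H:fork[blocks] ⇒ blocked
  6. B → J ← E → P — J:collider[blocks]; E:fork[blocks] ⇒ blocked
All paths are blocked; B ⊥ P | {E, G, H} holds.

Yes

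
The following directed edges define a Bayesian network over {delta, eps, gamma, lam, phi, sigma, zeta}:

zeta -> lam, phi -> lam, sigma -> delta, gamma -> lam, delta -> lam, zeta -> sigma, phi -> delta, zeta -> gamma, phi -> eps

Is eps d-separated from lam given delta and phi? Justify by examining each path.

There are 4 undirected paths between eps and lam; checking each against the conditioning set {delta, phi}:
  1. eps ← phi → lam — phi:fork[blocks] ⇒ blocked
  2. eps ← phi → delta → lam — phi:fork[blocks]; delta:chain[blocks] ⇒ blocked
  3. eps ← phi → delta ← sigma ← zeta → lam — phi:fork[blocks]; delta:collider[open]; sigma:chain[open]; zeta:fork[open] ⇒ blocked
  4. eps ← phi → delta ← sigma ← zeta → gamma → lam — phi:fork[blocks]; delta:collider[open]; sigma:chain[open]; zeta:fork[open]; gamma:chain[open] ⇒ blocked
Every path is blocked, so eps and lam are d-separated given {delta, phi}.

Yes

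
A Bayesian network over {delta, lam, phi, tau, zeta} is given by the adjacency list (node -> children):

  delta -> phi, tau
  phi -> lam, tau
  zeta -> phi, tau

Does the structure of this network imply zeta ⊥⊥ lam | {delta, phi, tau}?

Yes

3 paths connect zeta and lam; each must be blocked for d-separation to hold:
Path 1: zeta → tau ← delta → phi → lam
  delta is a fork here and delta is conditioned on, so the path is blocked at delta.
Path 2: zeta → tau ← phi → lam
  phi is a fork here and phi is conditioned on, so the path is blocked at phi.
Path 3: zeta → phi → lam
  phi is a chain here and phi is conditioned on, so the path is blocked at phi.
Every path is blocked, so zeta and lam are d-separated given {delta, phi, tau}.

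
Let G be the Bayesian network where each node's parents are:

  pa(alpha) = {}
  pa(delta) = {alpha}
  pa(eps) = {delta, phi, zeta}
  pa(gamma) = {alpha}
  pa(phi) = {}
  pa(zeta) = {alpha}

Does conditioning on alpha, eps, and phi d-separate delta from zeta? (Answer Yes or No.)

There are 2 undirected paths between delta and zeta; checking each against the conditioning set {alpha, eps, phi}:
Path 1: delta → eps ← zeta
  eps is a collider and eps is conditioned on, which opens it — no node blocks this path, so it is active.
Path 2: delta ← alpha → zeta
  alpha is a fork here and alpha is conditioned on, so the path is blocked at alpha.
Since the path delta → eps ← zeta is active, delta and zeta are not d-separated given {alpha, eps, phi}.

No — delta and zeta are not d-separated given {alpha, eps, phi}.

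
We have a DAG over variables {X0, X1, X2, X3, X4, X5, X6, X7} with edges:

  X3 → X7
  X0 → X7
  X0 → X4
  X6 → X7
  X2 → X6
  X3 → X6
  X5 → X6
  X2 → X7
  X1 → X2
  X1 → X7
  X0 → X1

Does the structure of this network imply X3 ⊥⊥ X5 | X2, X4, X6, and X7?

No — X3 and X5 are not d-separated given {X2, X4, X6, X7}.

There are 5 undirected paths between X3 and X5; checking each against the conditioning set {X2, X4, X6, X7}:
Path 1: X3 → X7 ← X1 → X2 → X6 ← X5
  X2 is a chain here and X2 is conditioned on, so the path is blocked at X2.
Path 2: X3 → X7 ← X0 → X1 → X2 → X6 ← X5
  X2 is a chain here and X2 is conditioned on, so the path is blocked at X2.
Path 3: X3 → X7 ← X2 → X6 ← X5
  X2 is a fork here and X2 is conditioned on, so the path is blocked at X2.
Path 4: X3 → X7 ← X6 ← X5
  X6 is a chain here and X6 is conditioned on, so the path is blocked at X6.
Path 5: X3 → X6 ← X5
  X6 is a collider and X6 is conditioned on, which opens it — no node blocks this path, so it is active.
Since the path X3 → X6 ← X5 is active, X3 and X5 are not d-separated given {X2, X4, X6, X7}.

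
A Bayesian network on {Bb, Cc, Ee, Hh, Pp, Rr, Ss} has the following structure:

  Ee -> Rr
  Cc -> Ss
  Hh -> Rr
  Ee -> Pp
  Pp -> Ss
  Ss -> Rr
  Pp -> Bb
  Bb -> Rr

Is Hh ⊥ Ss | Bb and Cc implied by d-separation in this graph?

There are 3 undirected paths between Hh and Ss; checking each against the conditioning set {Bb, Cc}:
  1. Hh → Rr ← Ee → Pp → Ss — Rr:collider[blocks]; Ee:fork[open]; Pp:chain[open] ⇒ blocked
  2. Hh → Rr ← Ss — Rr:collider[blocks] ⇒ blocked
  3. Hh → Rr ← Bb ← Pp → Ss — Rr:collider[blocks]; Bb:chain[blocks]; Pp:fork[open] ⇒ blocked
Since every path is blocked, d-separation holds.

Yes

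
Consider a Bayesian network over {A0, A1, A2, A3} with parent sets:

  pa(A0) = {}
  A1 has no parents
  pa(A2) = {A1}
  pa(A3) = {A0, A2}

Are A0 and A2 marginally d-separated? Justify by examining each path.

Yes — A0 and A2 are d-separated given ∅.

Only one path connects A0 and A2:
  1. A0 → A3 ← A2 — A3:collider[blocks] ⇒ blocked
All paths are blocked; A0 ⊥ A2 | ∅ holds.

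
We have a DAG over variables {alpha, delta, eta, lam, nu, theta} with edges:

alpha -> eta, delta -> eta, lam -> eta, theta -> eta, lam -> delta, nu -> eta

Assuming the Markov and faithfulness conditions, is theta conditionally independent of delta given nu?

Yes

Enumerating the 2 paths from theta to delta and testing each for blocking by {nu}:
Path 1: theta → eta ← lam → delta
  eta is a collider here and neither eta nor any of its descendants is conditioned on, so the collider stays closed — the path is blocked at eta.
Path 2: theta → eta ← delta
  eta is a collider here and neither eta nor any of its descendants is conditioned on, so the collider stays closed — the path is blocked at eta.
Since every path is blocked, d-separation holds.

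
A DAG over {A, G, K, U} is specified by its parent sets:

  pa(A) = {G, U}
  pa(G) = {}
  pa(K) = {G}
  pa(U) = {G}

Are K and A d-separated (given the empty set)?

There are 2 undirected paths between K and A; checking each against the conditioning set ∅:
Path 1: K ← G → U → A
  G is a fork and G is not conditioned on; U is a chain and U is not conditioned on — no node blocks this path, so it is active.
Path 2: K ← G → A
  G is a fork and G is not conditioned on — no node blocks this path, so it is active.
At least one path is unblocked, so d-separation fails.

No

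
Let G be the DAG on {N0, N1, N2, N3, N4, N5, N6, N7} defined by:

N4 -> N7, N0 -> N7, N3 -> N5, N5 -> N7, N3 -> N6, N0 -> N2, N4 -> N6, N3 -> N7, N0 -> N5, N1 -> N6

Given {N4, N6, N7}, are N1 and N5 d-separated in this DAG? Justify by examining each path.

No

We examine all 6 paths between N1 and N5:
  1. N1 → N6 ← N4 → N7 ← N0 → N5 — N6:collider[open]; N4:fork[blocks]; N7:collider[open]; N0:fork[open] ⇒ blocked
  2. N1 → N6 ← N4 → N7 ← N5 — N6:collider[open]; N4:fork[blocks]; N7:collider[open] ⇒ blocked
  3. N1 → N6 ← N4 → N7 ← N3 → N5 — N6:collider[open]; N4:fork[blocks]; N7:collider[open]; N3:fork[open] ⇒ blocked
  4. N1 → N6 ← N3 → N7 ← N0 → N5 — N6:collider[open]; N3:fork[open]; N7:collider[open]; N0:fork[open] ⇒ active
  5. N1 → N6 ← N3 → N7 ← N5 — N6:collider[open]; N3:fork[open]; N7:collider[open] ⇒ active
  6. N1 → N6 ← N3 → N5 — N6:collider[open]; N3:fork[open] ⇒ active
At least one path is unblocked, so d-separation fails.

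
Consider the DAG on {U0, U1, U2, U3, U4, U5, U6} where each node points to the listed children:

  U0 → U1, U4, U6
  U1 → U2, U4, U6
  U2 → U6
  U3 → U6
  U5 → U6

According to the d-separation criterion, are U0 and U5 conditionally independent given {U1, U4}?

Yes

Enumerating the 5 paths from U0 to U5 and testing each for blocking by {U1, U4}:
Path 1: U0 → U4 ← U1 → U6 ← U5
  U1 is a fork here and U1 is conditioned on, so the path is blocked at U1.
Path 2: U0 → U4 ← U1 → U2 → U6 ← U5
  U1 is a fork here and U1 is conditioned on, so the path is blocked at U1.
Path 3: U0 → U6 ← U5
  U6 is a collider here and neither U6 nor any of its descendants is conditioned on, so the collider stays closed — the path is blocked at U6.
Path 4: U0 → U1 → U6 ← U5
  U1 is a chain here and U1 is conditioned on, so the path is blocked at U1.
Path 5: U0 → U1 → U2 → U6 ← U5
  U1 is a chain here and U1 is conditioned on, so the path is blocked at U1.
Since every path is blocked, d-separation holds.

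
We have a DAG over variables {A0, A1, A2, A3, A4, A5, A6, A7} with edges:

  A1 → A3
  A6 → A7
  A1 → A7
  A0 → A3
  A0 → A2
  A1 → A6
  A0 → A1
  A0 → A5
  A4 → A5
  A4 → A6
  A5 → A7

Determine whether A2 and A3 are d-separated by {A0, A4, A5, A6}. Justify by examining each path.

6 paths connect A2 and A3; each must be blocked for d-separation to hold:
  1. A2 ← A0 → A5 → A7 ← A6 ← A1 → A3 — A0:fork[blocks]; A5:chain[blocks]; A7:collider[blocks]; A6:chain[blocks]; A1:fork[open] ⇒ blocked
  2. A2 ← A0 → A5 → A7 ← A1 → A3 — A0:fork[blocks]; A5:chain[blocks]; A7:collider[blocks]; A1:fork[open] ⇒ blocked
  3. A2 ← A0 → A5 ← A4 → A6 → A7 ← A1 → A3 — A0:fork[blocks]; A5:collider[open]; A4:fork[blocks]; A6:chain[blocks]; A7:collider[blocks]; A1:fork[open] ⇒ blocked
  4. A2 ← A0 → A5 ← A4 → A6 ← A1 → A3 — A0:fork[blocks]; A5:collider[open]; A4:fork[blocks]; A6:collider[open]; A1:fork[open] ⇒ blocked
  5. A2 ← A0 → A3 — A0:fork[blocks] ⇒ blocked
  6. A2 ← A0 → A1 → A3 — A0:fork[blocks]; A1:chain[open] ⇒ blocked
Every path is blocked, so A2 and A3 are d-separated given {A0, A4, A5, A6}.

Yes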